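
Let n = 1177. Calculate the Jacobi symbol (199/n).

Reciprocity: 199 ≡ 3 and 1177 ≡ 1 (mod 4), so (199/1177) = +(1177/199).
Reduce top mod 199: now compute (182/199).
Pull out 2: since 199 ≡ 7 (mod 8), (2/199) = +1.
Reciprocity: 91 ≡ 3 and 199 ≡ 3 (mod 4), so (91/199) = −(199/91).
Reduce top mod 91: now compute (17/91).
Reciprocity: 17 ≡ 1 and 91 ≡ 3 (mod 4), so (17/91) = +(91/17).
Reduce top mod 17: now compute (6/17).
Pull out 2: since 17 ≡ 1 (mod 8), (2/17) = +1.
Reciprocity: 3 ≡ 3 and 17 ≡ 1 (mod 4), so (3/17) = +(17/3).
Reduce top mod 3: now compute (2/3).
Pull out 2: since 3 ≡ 3 (mod 8), (2/3) = -1.
Reached (1/3) = 1. Collecting the sign flips along the way, the symbol is +1.

1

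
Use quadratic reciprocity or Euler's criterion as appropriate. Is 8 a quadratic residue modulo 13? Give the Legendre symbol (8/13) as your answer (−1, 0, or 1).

Pull out 2^3: since 13 ≡ 5 (mod 8), (2/13) = -1, so (2/13)^3 = -1.
Reached (1/13) = 1. Collecting the sign flips along the way, the symbol is -1.

-1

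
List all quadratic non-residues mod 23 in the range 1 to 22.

Square k = 1,…,11 (k and 23−k give the same square):
1²=1, 2²=4, 3²=9, 4²=16, 5²≡2, 6²≡13, 7²≡3, 8²≡18, 9²≡12, 10²≡8, 11²≡6 (mod 23).
The residues are {1, 2, 3, 4, 6, 8, 9, 12, 13, 16, 18}; the non-residues are the remaining 11 nonzero classes.

5 7 10 11 14 15 17 19 20 21 22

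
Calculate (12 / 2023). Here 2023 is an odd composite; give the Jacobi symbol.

-1

Pull out 2^2: since 2023 ≡ 7 (mod 8), (2/2023) = +1, so (2/2023)^2 = +1.
Reciprocity: 3 ≡ 3 and 2023 ≡ 3 (mod 4), so (3/2023) = −(2023/3).
Reduce top mod 3: now compute (1/3).
Reached (1/3) = 1. Collecting the sign flips along the way, the symbol is -1.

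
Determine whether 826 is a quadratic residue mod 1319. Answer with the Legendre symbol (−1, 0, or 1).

Pull out 2: since 1319 ≡ 7 (mod 8), (2/1319) = +1.
Reciprocity: 413 ≡ 1 and 1319 ≡ 3 (mod 4), so (413/1319) = +(1319/413).
Reduce top mod 413: now compute (80/413).
Pull out 2^4: since 413 ≡ 5 (mod 8), (2/413) = -1, so (2/413)^4 = +1.
Reciprocity: 5 ≡ 1 and 413 ≡ 1 (mod 4), so (5/413) = +(413/5).
Reduce top mod 5: now compute (3/5).
Reciprocity: 3 ≡ 3 and 5 ≡ 1 (mod 4), so (3/5) = +(5/3).
Reduce top mod 3: now compute (2/3).
Pull out 2: since 3 ≡ 3 (mod 8), (2/3) = -1.
Reached (1/3) = 1. Collecting the sign flips along the way, the symbol is -1.

-1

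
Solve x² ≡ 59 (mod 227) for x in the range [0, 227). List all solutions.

Since 227 ≡ 3 (mod 4), a square root of 59 is 59^((227+1)/4) = 59^57 mod 227.
Repeated squaring: 59^2≡76, 59^4≡101, 59^8≡213, 59^16≡196, 59^32≡53 (mod 227).
59^57 = 59^(32+16+8+1) ≡ 112 (mod 227).
Check: 112² = 12544 ≡ 59 (mod 227). The two roots are 112 and 115.

112, 115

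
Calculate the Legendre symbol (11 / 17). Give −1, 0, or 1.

Euler's criterion: (11/17) ≡ 11^8 (mod 17).
11^2 ≡ 2 (mod 17)
11^4 ≡ 4 (mod 17)
11^8 ≡ 16 (mod 17)
11^8 = 11^(8) ≡ 16 (mod 17).
Result is 16 ≡ −1, so (11/17) = −1.

-1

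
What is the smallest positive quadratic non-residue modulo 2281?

7

(2/2281) = +1, so 2 is a residue.
(3/2281) = +1, so 3 is a residue.
(4/2281) = +1, so 4 is a residue.
(5/2281) = +1, so 5 is a residue.
(6/2281) = +1, so 6 is a residue.
(7/2281) = −1, so 7 is the smallest positive non-residue mod 2281.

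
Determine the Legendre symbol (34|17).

First reduce: 34 ≡ 0 (mod 17).
Top reduces to 0: gcd > 1, so the symbol is 0.

0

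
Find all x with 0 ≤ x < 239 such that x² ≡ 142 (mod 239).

57, 182

Since 239 ≡ 3 (mod 4), a square root of 142 is 142^((239+1)/4) = 142^60 mod 239.
Repeated squaring: 142^2≡88, 142^4≡96, 142^8≡134, 142^16≡31, 142^32≡5 (mod 239).
142^60 = 142^(32+16+8+4) ≡ 182 (mod 239).
Check: 182² = 33124 ≡ 142 (mod 239). The two roots are 57 and 182.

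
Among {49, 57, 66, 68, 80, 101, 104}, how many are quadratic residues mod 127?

(49/127) = +1 → QR.
(57/127) = -1 → non-residue.
(66/127) = -1 → non-residue.
(68/127) = +1 → QR.
(80/127) = -1 → non-residue.
(101/127) = -1 → non-residue.
(104/127) = +1 → QR.
Total quadratic residues among the 7: 3.

3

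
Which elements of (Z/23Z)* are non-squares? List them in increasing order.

5, 7, 10, 11, 14, 15, 17, 19, 20, 21, 22

Square k = 1,…,11 (k and 23−k give the same square):
1²=1, 2²=4, 3²=9, 4²=16, 5²≡2, 6²≡13, 7²≡3, 8²≡18, 9²≡12, 10²≡8, 11²≡6 (mod 23).
The residues are {1, 2, 3, 4, 6, 8, 9, 12, 13, 16, 18}; the non-residues are the remaining 11 nonzero classes.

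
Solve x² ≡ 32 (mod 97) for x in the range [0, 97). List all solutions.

41, 56

97 ≡ 1 (mod 4), so we find a root by search.
Trying successive values, 41² = 1681 ≡ 32 (mod 97). The other root is 97 − 41 = 56.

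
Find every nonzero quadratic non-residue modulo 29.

Square k = 1,…,14 (k and 29−k give the same square):
1²=1, 2²=4, 3²=9, 4²=16, 5²=25, 6²≡7, 7²≡20, 8²≡6, 9²≡23, 10²≡13, 11²≡5, 12²≡28, 13²≡24, 14²≡22 (mod 29).
The residues are {1, 4, 5, 6, 7, 9, 13, 16, 20, 22, 23, 24, 25, 28}; the non-residues are the remaining 14 nonzero classes.

2 3 8 10 11 12 14 15 17 18 19 21 26 27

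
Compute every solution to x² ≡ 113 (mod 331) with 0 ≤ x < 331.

Since 331 ≡ 3 (mod 4), a square root of 113 is 113^((331+1)/4) = 113^83 mod 331.
Repeated squaring: 113^2≡191, 113^4≡71, 113^8≡76, 113^16≡149, 113^32≡24, 113^64≡245 (mod 331).
113^83 = 113^(64+16+2+1) ≡ 171 (mod 331).
Check: 171² = 29241 ≡ 113 (mod 331). The two roots are 160 and 171.

160, 171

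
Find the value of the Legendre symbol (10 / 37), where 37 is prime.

Euler's criterion: (10/37) ≡ 10^18 (mod 37).
10^2 ≡ 26 (mod 37)
10^4 ≡ 10 (mod 37)
10^8 ≡ 26 (mod 37)
10^16 ≡ 10 (mod 37)
10^18 = 10^(16+2) ≡ 1 (mod 37).
Result is 1, so (10/37) = 1.

1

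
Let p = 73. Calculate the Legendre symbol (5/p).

-1

Euler's criterion: (5/73) ≡ 5^36 (mod 73).
5^2 ≡ 25 (mod 73)
5^4 ≡ 41 (mod 73)
5^8 ≡ 2 (mod 73)
5^16 ≡ 4 (mod 73)
5^32 ≡ 16 (mod 73)
5^36 = 5^(32+4) ≡ 72 (mod 73).
Result is 72 ≡ −1, so (5/73) = −1.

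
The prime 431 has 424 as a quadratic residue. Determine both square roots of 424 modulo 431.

83, 348

Since 431 ≡ 3 (mod 4), a square root of 424 is 424^((431+1)/4) = 424^108 mod 431.
Repeated squaring: 424^2≡49, 424^4≡246, 424^8≡176, 424^16≡375, 424^32≡119, 424^64≡369 (mod 431).
424^108 = 424^(64+32+8+4) ≡ 348 (mod 431).
Check: 348² = 121104 ≡ 424 (mod 431). The two roots are 83 and 348.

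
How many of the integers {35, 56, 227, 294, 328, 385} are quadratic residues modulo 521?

(35/521) = -1 → non-residue.
(56/521) = -1 → non-residue.
(227/521) = -1 → non-residue.
(294/521) = -1 → non-residue.
(328/521) = -1 → non-residue.
(385/521) = -1 → non-residue.
Total quadratic residues among the 6: 0.

0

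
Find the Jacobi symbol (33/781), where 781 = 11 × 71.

0

Reciprocity: 33 ≡ 1 and 781 ≡ 1 (mod 4), so (33/781) = +(781/33).
Reduce top mod 33: now compute (22/33).
Pull out 2: since 33 ≡ 1 (mod 8), (2/33) = +1.
Reciprocity: 11 ≡ 3 and 33 ≡ 1 (mod 4), so (11/33) = +(33/11).
Reduce top mod 11: now compute (0/11).
Top reduces to 0: gcd > 1, so the symbol is 0.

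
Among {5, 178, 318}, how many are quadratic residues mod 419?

3

(5/419) = +1 → QR.
(178/419) = +1 → QR.
(318/419) = +1 → QR.
Total quadratic residues among the 3: 3.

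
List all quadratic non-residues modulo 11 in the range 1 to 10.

2 6 7 8 10

Square k = 1,…,5 (k and 11−k give the same square):
1²=1, 2²=4, 3²=9, 4²≡5, 5²≡3 (mod 11).
The residues are {1, 3, 4, 5, 9}; the non-residues are the remaining 5 nonzero classes.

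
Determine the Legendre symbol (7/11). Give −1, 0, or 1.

-1

Reciprocity: 7 ≡ 3 and 11 ≡ 3 (mod 4), so (7/11) = −(11/7).
Reduce top mod 7: now compute (4/7).
Pull out 2^2: since 7 ≡ 7 (mod 8), (2/7) = +1, so (2/7)^2 = +1.
Reached (1/7) = 1. Collecting the sign flips along the way, the symbol is -1.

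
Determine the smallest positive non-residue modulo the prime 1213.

2

(2/1213) = −1, so 2 is the smallest positive non-residue mod 1213.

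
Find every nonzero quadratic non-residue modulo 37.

2, 5, 6, 8, 13, 14, 15, 17, 18, 19, 20, 22, 23, 24, 29, 31, 32, 35

Square k = 1,…,18 (k and 37−k give the same square):
1²=1, 2²=4, 3²=9, 4²=16, 5²=25, 6²=36, 7²≡12, 8²≡27, 9²≡7, 10²≡26, 11²≡10, 12²≡33, 13²≡21, 14²≡11, 15²≡3, 16²≡34, 17²≡30, 18²≡28 (mod 37).
The residues are {1, 3, 4, 7, 9, 10, 11, 12, 16, 21, 25, 26, 27, 28, 30, 33, 34, 36}; the non-residues are the remaining 18 nonzero classes.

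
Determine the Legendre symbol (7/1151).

1

Reciprocity: 7 ≡ 3 and 1151 ≡ 3 (mod 4), so (7/1151) = −(1151/7).
Reduce top mod 7: now compute (3/7).
Reciprocity: 3 ≡ 3 and 7 ≡ 3 (mod 4), so (3/7) = −(7/3).
Reduce top mod 3: now compute (1/3).
Reached (1/3) = 1. Collecting the sign flips along the way, the symbol is +1.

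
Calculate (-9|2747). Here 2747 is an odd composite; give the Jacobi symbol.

-1

First reduce: -9 ≡ 2738 (mod 2747).
Pull out 2: since 2747 ≡ 3 (mod 8), (2/2747) = -1.
Reciprocity: 1369 ≡ 1 and 2747 ≡ 3 (mod 4), so (1369/2747) = +(2747/1369).
Reduce top mod 1369: now compute (9/1369).
Reciprocity: 9 ≡ 1 and 1369 ≡ 1 (mod 4), so (9/1369) = +(1369/9).
Reduce top mod 9: now compute (1/9).
Reached (1/9) = 1. Collecting the sign flips along the way, the symbol is -1.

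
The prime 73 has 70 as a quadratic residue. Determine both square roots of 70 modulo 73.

17, 56

73 ≡ 1 (mod 4), so we find a root by search.
Trying successive values, 17² = 289 ≡ 70 (mod 73). The other root is 73 − 17 = 56.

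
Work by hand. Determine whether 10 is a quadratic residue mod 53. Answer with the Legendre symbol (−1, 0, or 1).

1

Pull out 2: since 53 ≡ 5 (mod 8), (2/53) = -1.
Reciprocity: 5 ≡ 1 and 53 ≡ 1 (mod 4), so (5/53) = +(53/5).
Reduce top mod 5: now compute (3/5).
Reciprocity: 3 ≡ 3 and 5 ≡ 1 (mod 4), so (3/5) = +(5/3).
Reduce top mod 3: now compute (2/3).
Pull out 2: since 3 ≡ 3 (mod 8), (2/3) = -1.
Reached (1/3) = 1. Collecting the sign flips along the way, the symbol is +1.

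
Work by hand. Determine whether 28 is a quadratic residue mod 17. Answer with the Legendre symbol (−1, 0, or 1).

-1

Euler's criterion: (28/17) ≡ 11^8 (mod 17).
11^2 ≡ 2 (mod 17)
11^4 ≡ 4 (mod 17)
11^8 ≡ 16 (mod 17)
11^8 = 11^(8) ≡ 16 (mod 17).
Result is 16 ≡ −1, so (28/17) = −1.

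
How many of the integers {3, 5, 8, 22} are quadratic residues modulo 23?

2

(3/23) = +1 → QR.
(5/23) = -1 → non-residue.
(8/23) = +1 → QR.
(22/23) = -1 → non-residue.
Total quadratic residues among the 4: 2.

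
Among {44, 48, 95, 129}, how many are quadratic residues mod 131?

(44/131) = +1 → QR.
(48/131) = +1 → QR.
(95/131) = -1 → non-residue.
(129/131) = +1 → QR.
Total quadratic residues among the 4: 3.

3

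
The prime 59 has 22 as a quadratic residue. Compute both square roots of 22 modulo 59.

Since 59 ≡ 3 (mod 4), a square root of 22 is 22^((59+1)/4) = 22^15 mod 59.
Repeated squaring: 22^2≡12, 22^4≡26, 22^8≡27 (mod 59).
22^15 = 22^(8+4+2+1) ≡ 9 (mod 59).
Check: 9² = 81 ≡ 22 (mod 59). The two roots are 9 and 50.

9, 50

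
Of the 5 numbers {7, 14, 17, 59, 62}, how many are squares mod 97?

1

(7/97) = -1 → non-residue.
(14/97) = -1 → non-residue.
(17/97) = -1 → non-residue.
(59/97) = -1 → non-residue.
(62/97) = +1 → QR.
Total quadratic residues among the 5: 1.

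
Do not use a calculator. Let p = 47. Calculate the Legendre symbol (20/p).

Euler's criterion: (20/47) ≡ 20^23 (mod 47).
20^2 ≡ 24 (mod 47)
20^4 ≡ 12 (mod 47)
20^8 ≡ 3 (mod 47)
20^16 ≡ 9 (mod 47)
20^23 = 20^(16+4+2+1) ≡ 46 (mod 47).
Result is 46 ≡ −1, so (20/47) = −1.

-1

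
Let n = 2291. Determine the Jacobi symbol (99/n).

Reciprocity: 99 ≡ 3 and 2291 ≡ 3 (mod 4), so (99/2291) = −(2291/99).
Reduce top mod 99: now compute (14/99).
Pull out 2: since 99 ≡ 3 (mod 8), (2/99) = -1.
Reciprocity: 7 ≡ 3 and 99 ≡ 3 (mod 4), so (7/99) = −(99/7).
Reduce top mod 7: now compute (1/7).
Reached (1/7) = 1. Collecting the sign flips along the way, the symbol is -1.

-1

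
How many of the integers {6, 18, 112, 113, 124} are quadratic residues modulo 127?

(6/127) = -1 → non-residue.
(18/127) = +1 → QR.
(112/127) = -1 → non-residue.
(113/127) = +1 → QR.
(124/127) = +1 → QR.
Total quadratic residues among the 5: 3.

3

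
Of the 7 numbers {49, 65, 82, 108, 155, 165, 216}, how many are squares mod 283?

4

(49/283) = +1 → QR.
(65/283) = -1 → non-residue.
(82/283) = -1 → non-residue.
(108/283) = -1 → non-residue.
(155/283) = +1 → QR.
(165/283) = +1 → QR.
(216/283) = +1 → QR.
Total quadratic residues among the 7: 4.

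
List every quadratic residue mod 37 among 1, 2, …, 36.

1, 3, 4, 7, 9, 10, 11, 12, 16, 21, 25, 26, 27, 28, 30, 33, 34, 36

Square k = 1,…,18 (k and 37−k give the same square):
1²=1, 2²=4, 3²=9, 4²=16, 5²=25, 6²=36, 7²≡12, 8²≡27, 9²≡7, 10²≡26, 11²≡10, 12²≡33, 13²≡21, 14²≡11, 15²≡3, 16²≡34, 17²≡30, 18²≡28 (mod 37).
So the quadratic residues mod 37 are {1, 3, 4, 7, 9, 10, 11, 12, 16, 21, 25, 26, 27, 28, 30, 33, 34, 36}.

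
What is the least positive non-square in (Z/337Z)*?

(2/337) = +1, so 2 is a residue.
(3/337) = +1, so 3 is a residue.
(4/337) = +1, so 4 is a residue.
(5/337) = −1, so 5 is the smallest positive non-residue mod 337.

5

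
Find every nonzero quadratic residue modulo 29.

1,4,5,6,7,9,13,16,20,22,23,24,25,28

Square k = 1,…,14 (k and 29−k give the same square):
1²=1, 2²=4, 3²=9, 4²=16, 5²=25, 6²≡7, 7²≡20, 8²≡6, 9²≡23, 10²≡13, 11²≡5, 12²≡28, 13²≡24, 14²≡22 (mod 29).
So the quadratic residues mod 29 are {1, 4, 5, 6, 7, 9, 13, 16, 20, 22, 23, 24, 25, 28}.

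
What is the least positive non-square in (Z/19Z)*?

2

(2/19) = −1, so 2 is the smallest positive non-residue mod 19.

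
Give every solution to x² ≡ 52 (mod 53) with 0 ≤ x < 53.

23, 30

53 ≡ 1 (mod 4), so we find a root by search.
Trying successive values, 23² = 529 ≡ 52 (mod 53). The other root is 53 − 23 = 30.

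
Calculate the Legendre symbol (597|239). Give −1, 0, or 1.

First reduce: 597 ≡ 119 (mod 239).
Reciprocity: 119 ≡ 3 and 239 ≡ 3 (mod 4), so (119/239) = −(239/119).
Reduce top mod 119: now compute (1/119).
Reached (1/119) = 1. Collecting the sign flips along the way, the symbol is -1.

-1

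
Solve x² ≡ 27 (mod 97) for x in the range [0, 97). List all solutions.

30, 67

97 ≡ 1 (mod 4), so we find a root by search.
Trying successive values, 30² = 900 ≡ 27 (mod 97). The other root is 97 − 30 = 67.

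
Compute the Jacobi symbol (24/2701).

Pull out 2^3: since 2701 ≡ 5 (mod 8), (2/2701) = -1, so (2/2701)^3 = -1.
Reciprocity: 3 ≡ 3 and 2701 ≡ 1 (mod 4), so (3/2701) = +(2701/3).
Reduce top mod 3: now compute (1/3).
Reached (1/3) = 1. Collecting the sign flips along the way, the symbol is -1.

-1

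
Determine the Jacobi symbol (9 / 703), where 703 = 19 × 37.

Reciprocity: 9 ≡ 1 and 703 ≡ 3 (mod 4), so (9/703) = +(703/9).
Reduce top mod 9: now compute (1/9).
Reached (1/9) = 1. Collecting the sign flips along the way, the symbol is +1.

1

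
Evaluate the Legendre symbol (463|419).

-1

First reduce: 463 ≡ 44 (mod 419).
Pull out 2^2: since 419 ≡ 3 (mod 8), (2/419) = -1, so (2/419)^2 = +1.
Reciprocity: 11 ≡ 3 and 419 ≡ 3 (mod 4), so (11/419) = −(419/11).
Reduce top mod 11: now compute (1/11).
Reached (1/11) = 1. Collecting the sign flips along the way, the symbol is -1.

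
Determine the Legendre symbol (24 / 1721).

-1

Pull out 2^3: since 1721 ≡ 1 (mod 8), (2/1721) = +1, so (2/1721)^3 = +1.
Reciprocity: 3 ≡ 3 and 1721 ≡ 1 (mod 4), so (3/1721) = +(1721/3).
Reduce top mod 3: now compute (2/3).
Pull out 2: since 3 ≡ 3 (mod 8), (2/3) = -1.
Reached (1/3) = 1. Collecting the sign flips along the way, the symbol is -1.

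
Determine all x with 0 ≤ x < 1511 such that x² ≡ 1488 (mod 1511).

540, 971

Since 1511 ≡ 3 (mod 4), a square root of 1488 is 1488^((1511+1)/4) = 1488^378 mod 1511.
Repeated squaring: 1488^2≡529, 1488^4≡306, 1488^8≡1465, 1488^16≡605, 1488^32≡363, 1488^64≡312, 1488^128≡640, 1488^256≡119 (mod 1511).
1488^378 = 1488^(256+64+32+16+8+2) ≡ 540 (mod 1511).
Check: 540² = 291600 ≡ 1488 (mod 1511). The two roots are 540 and 971.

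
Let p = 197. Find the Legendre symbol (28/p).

Pull out 2^2: since 197 ≡ 5 (mod 8), (2/197) = -1, so (2/197)^2 = +1.
Reciprocity: 7 ≡ 3 and 197 ≡ 1 (mod 4), so (7/197) = +(197/7).
Reduce top mod 7: now compute (1/7).
Reached (1/7) = 1. Collecting the sign flips along the way, the symbol is +1.

1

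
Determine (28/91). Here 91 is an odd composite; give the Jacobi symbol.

Pull out 2^2: since 91 ≡ 3 (mod 8), (2/91) = -1, so (2/91)^2 = +1.
Reciprocity: 7 ≡ 3 and 91 ≡ 3 (mod 4), so (7/91) = −(91/7).
Reduce top mod 7: now compute (0/7).
Top reduces to 0: gcd > 1, so the symbol is 0.

0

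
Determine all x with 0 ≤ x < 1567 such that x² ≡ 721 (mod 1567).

610, 957

Since 1567 ≡ 3 (mod 4), a square root of 721 is 721^((1567+1)/4) = 721^392 mod 1567.
Repeated squaring: 721^2≡1164, 721^4≡1008, 721^8≡648, 721^16≡1515, 721^32≡1137, 721^64≡1561, 721^128≡36, 721^256≡1296 (mod 1567).
721^392 = 721^(256+128+8) ≡ 957 (mod 1567).
Check: 957² = 915849 ≡ 721 (mod 1567). The two roots are 610 and 957.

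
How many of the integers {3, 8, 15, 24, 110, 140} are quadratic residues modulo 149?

3

(3/149) = -1 → non-residue.
(8/149) = -1 → non-residue.
(15/149) = -1 → non-residue.
(24/149) = +1 → QR.
(110/149) = +1 → QR.
(140/149) = +1 → QR.
Total quadratic residues among the 6: 3.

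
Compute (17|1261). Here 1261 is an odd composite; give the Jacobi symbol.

Reciprocity: 17 ≡ 1 and 1261 ≡ 1 (mod 4), so (17/1261) = +(1261/17).
Reduce top mod 17: now compute (3/17).
Reciprocity: 3 ≡ 3 and 17 ≡ 1 (mod 4), so (3/17) = +(17/3).
Reduce top mod 3: now compute (2/3).
Pull out 2: since 3 ≡ 3 (mod 8), (2/3) = -1.
Reached (1/3) = 1. Collecting the sign flips along the way, the symbol is -1.

-1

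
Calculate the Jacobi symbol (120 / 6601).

Pull out 2^3: since 6601 ≡ 1 (mod 8), (2/6601) = +1, so (2/6601)^3 = +1.
Reciprocity: 15 ≡ 3 and 6601 ≡ 1 (mod 4), so (15/6601) = +(6601/15).
Reduce top mod 15: now compute (1/15).
Reached (1/15) = 1. Collecting the sign flips along the way, the symbol is +1.

1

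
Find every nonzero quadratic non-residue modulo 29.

Square k = 1,…,14 (k and 29−k give the same square):
1²=1, 2²=4, 3²=9, 4²=16, 5²=25, 6²≡7, 7²≡20, 8²≡6, 9²≡23, 10²≡13, 11²≡5, 12²≡28, 13²≡24, 14²≡22 (mod 29).
The residues are {1, 4, 5, 6, 7, 9, 13, 16, 20, 22, 23, 24, 25, 28}; the non-residues are the remaining 14 nonzero classes.

2 3 8 10 11 12 14 15 17 18 19 21 26 27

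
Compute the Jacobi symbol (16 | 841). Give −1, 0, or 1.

1

Pull out 2^4: since 841 ≡ 1 (mod 8), (2/841) = +1, so (2/841)^4 = +1.
Reached (1/841) = 1. Collecting the sign flips along the way, the symbol is +1.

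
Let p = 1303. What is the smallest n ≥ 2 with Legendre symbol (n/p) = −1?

(2/1303) = +1, so 2 is a residue.
(3/1303) = −1, so 3 is the smallest positive non-residue mod 1303.

3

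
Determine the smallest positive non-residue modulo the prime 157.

2

(2/157) = −1, so 2 is the smallest positive non-residue mod 157.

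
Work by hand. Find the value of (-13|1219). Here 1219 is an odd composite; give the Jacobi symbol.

-1

First reduce: -13 ≡ 1206 (mod 1219).
Pull out 2: since 1219 ≡ 3 (mod 8), (2/1219) = -1.
Reciprocity: 603 ≡ 3 and 1219 ≡ 3 (mod 4), so (603/1219) = −(1219/603).
Reduce top mod 603: now compute (13/603).
Reciprocity: 13 ≡ 1 and 603 ≡ 3 (mod 4), so (13/603) = +(603/13).
Reduce top mod 13: now compute (5/13).
Reciprocity: 5 ≡ 1 and 13 ≡ 1 (mod 4), so (5/13) = +(13/5).
Reduce top mod 5: now compute (3/5).
Reciprocity: 3 ≡ 3 and 5 ≡ 1 (mod 4), so (3/5) = +(5/3).
Reduce top mod 3: now compute (2/3).
Pull out 2: since 3 ≡ 3 (mod 8), (2/3) = -1.
Reached (1/3) = 1. Collecting the sign flips along the way, the symbol is -1.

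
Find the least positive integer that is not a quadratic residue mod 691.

(2/691) = −1, so 2 is the smallest positive non-residue mod 691.

2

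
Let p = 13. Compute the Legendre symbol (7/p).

-1

Euler's criterion: (7/13) ≡ 7^6 (mod 13).
7^2 ≡ 10 (mod 13)
7^4 ≡ 9 (mod 13)
7^6 = 7^(4+2) ≡ 12 (mod 13).
Result is 12 ≡ −1, so (7/13) = −1.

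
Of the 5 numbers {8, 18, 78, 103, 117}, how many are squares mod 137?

(8/137) = +1 → QR.
(18/137) = +1 → QR.
(78/137) = +1 → QR.
(103/137) = +1 → QR.
(117/137) = -1 → non-residue.
Total quadratic residues among the 5: 4.

4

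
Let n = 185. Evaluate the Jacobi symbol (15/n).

0

Reciprocity: 15 ≡ 3 and 185 ≡ 1 (mod 4), so (15/185) = +(185/15).
Reduce top mod 15: now compute (5/15).
Reciprocity: 5 ≡ 1 and 15 ≡ 3 (mod 4), so (5/15) = +(15/5).
Reduce top mod 5: now compute (0/5).
Top reduces to 0: gcd > 1, so the symbol is 0.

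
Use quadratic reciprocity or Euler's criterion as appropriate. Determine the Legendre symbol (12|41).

Euler's criterion: (12/41) ≡ 12^20 (mod 41).
12^2 ≡ 21 (mod 41)
12^4 ≡ 31 (mod 41)
12^8 ≡ 18 (mod 41)
12^16 ≡ 37 (mod 41)
12^20 = 12^(16+4) ≡ 40 (mod 41).
Result is 40 ≡ −1, so (12/41) = −1.

-1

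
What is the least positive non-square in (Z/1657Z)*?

5

(2/1657) = +1, so 2 is a residue.
(3/1657) = +1, so 3 is a residue.
(4/1657) = +1, so 4 is a residue.
(5/1657) = −1, so 5 is the smallest positive non-residue mod 1657.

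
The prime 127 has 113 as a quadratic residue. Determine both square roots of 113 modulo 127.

Since 127 ≡ 3 (mod 4), a square root of 113 is 113^((127+1)/4) = 113^32 mod 127.
Repeated squaring: 113^2≡69, 113^4≡62, 113^8≡34, 113^16≡13, 113^32≡42 (mod 127).
113^32 = 113^(32) ≡ 42 (mod 127).
Check: 42² = 1764 ≡ 113 (mod 127). The two roots are 42 and 85.

42, 85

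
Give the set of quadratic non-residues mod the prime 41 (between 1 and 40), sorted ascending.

3 6 7 11 12 13 14 15 17 19 22 24 26 27 28 29 30 34 35 38

Square k = 1,…,20 (k and 41−k give the same square):
1²=1, 2²=4, 3²=9, 4²=16, 5²=25, 6²=36, 7²≡8, 8²≡23, 9²≡40, 10²≡18, 11²≡39, 12²≡21, 13²≡5, 14²≡32, 15²≡20, 16²≡10, 17²≡2, 18²≡37, 19²≡33, 20²≡31 (mod 41).
The residues are {1, 2, 4, 5, 8, 9, 10, 16, 18, 20, 21, 23, 25, 31, 32, 33, 36, 37, 39, 40}; the non-residues are the remaining 20 nonzero classes.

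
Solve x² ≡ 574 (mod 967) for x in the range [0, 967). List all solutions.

Since 967 ≡ 3 (mod 4), a square root of 574 is 574^((967+1)/4) = 574^242 mod 967.
Repeated squaring: 574^2≡696, 574^4≡916, 574^8≡667, 574^16≡69, 574^32≡893, 574^64≡641, 574^128≡873 (mod 967).
574^242 = 574^(128+64+32+16+2) ≡ 795 (mod 967).
Check: 795² = 632025 ≡ 574 (mod 967). The two roots are 172 and 795.

172, 795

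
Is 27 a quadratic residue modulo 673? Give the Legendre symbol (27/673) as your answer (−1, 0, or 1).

1

Reciprocity: 27 ≡ 3 and 673 ≡ 1 (mod 4), so (27/673) = +(673/27).
Reduce top mod 27: now compute (25/27).
Reciprocity: 25 ≡ 1 and 27 ≡ 3 (mod 4), so (25/27) = +(27/25).
Reduce top mod 25: now compute (2/25).
Pull out 2: since 25 ≡ 1 (mod 8), (2/25) = +1.
Reached (1/25) = 1. Collecting the sign flips along the way, the symbol is +1.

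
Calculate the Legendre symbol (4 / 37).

1

Pull out 2^2: since 37 ≡ 5 (mod 8), (2/37) = -1, so (2/37)^2 = +1.
Reached (1/37) = 1. Collecting the sign flips along the way, the symbol is +1.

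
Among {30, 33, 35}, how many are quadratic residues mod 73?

(30/73) = -1 → non-residue.
(33/73) = -1 → non-residue.
(35/73) = +1 → QR.
Total quadratic residues among the 3: 1.

1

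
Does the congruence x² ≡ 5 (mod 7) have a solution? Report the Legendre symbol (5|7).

-1

Reciprocity: 5 ≡ 1 and 7 ≡ 3 (mod 4), so (5/7) = +(7/5).
Reduce top mod 5: now compute (2/5).
Pull out 2: since 5 ≡ 5 (mod 8), (2/5) = -1.
Reached (1/5) = 1. Collecting the sign flips along the way, the symbol is -1.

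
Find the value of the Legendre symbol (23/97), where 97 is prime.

-1

Reciprocity: 23 ≡ 3 and 97 ≡ 1 (mod 4), so (23/97) = +(97/23).
Reduce top mod 23: now compute (5/23).
Reciprocity: 5 ≡ 1 and 23 ≡ 3 (mod 4), so (5/23) = +(23/5).
Reduce top mod 5: now compute (3/5).
Reciprocity: 3 ≡ 3 and 5 ≡ 1 (mod 4), so (3/5) = +(5/3).
Reduce top mod 3: now compute (2/3).
Pull out 2: since 3 ≡ 3 (mod 8), (2/3) = -1.
Reached (1/3) = 1. Collecting the sign flips along the way, the symbol is -1.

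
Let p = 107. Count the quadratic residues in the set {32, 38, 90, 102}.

(32/107) = -1 → non-residue.
(38/107) = -1 → non-residue.
(90/107) = +1 → QR.
(102/107) = +1 → QR.
Total quadratic residues among the 4: 2.

2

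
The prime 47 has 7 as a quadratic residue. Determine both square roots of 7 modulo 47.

17, 30

Since 47 ≡ 3 (mod 4), a square root of 7 is 7^((47+1)/4) = 7^12 mod 47.
Repeated squaring: 7^2≡2, 7^4≡4, 7^8≡16 (mod 47).
7^12 = 7^(8+4) ≡ 17 (mod 47).
Check: 17² = 289 ≡ 7 (mod 47). The two roots are 17 and 30.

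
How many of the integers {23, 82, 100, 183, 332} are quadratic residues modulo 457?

(23/457) = -1 → non-residue.
(82/457) = -1 → non-residue.
(100/457) = +1 → QR.
(183/457) = -1 → non-residue.
(332/457) = -1 → non-residue.
Total quadratic residues among the 5: 1.

1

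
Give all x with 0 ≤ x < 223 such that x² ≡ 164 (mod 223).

68, 155

Since 223 ≡ 3 (mod 4), a square root of 164 is 164^((223+1)/4) = 164^56 mod 223.
Repeated squaring: 164^2≡136, 164^4≡210, 164^8≡169, 164^16≡17, 164^32≡66 (mod 223).
164^56 = 164^(32+16+8) ≡ 68 (mod 223).
Check: 68² = 4624 ≡ 164 (mod 223). The two roots are 68 and 155.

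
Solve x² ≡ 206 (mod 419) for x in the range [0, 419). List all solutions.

Since 419 ≡ 3 (mod 4), a square root of 206 is 206^((419+1)/4) = 206^105 mod 419.
Repeated squaring: 206^2≡117, 206^4≡281, 206^8≡189, 206^16≡106, 206^32≡342, 206^64≡63 (mod 419).
206^105 = 206^(64+32+8+1) ≡ 25 (mod 419).
Check: 25² = 625 ≡ 206 (mod 419). The two roots are 25 and 394.

25, 394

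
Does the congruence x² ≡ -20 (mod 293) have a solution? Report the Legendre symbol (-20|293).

-1

Euler's criterion: (-20/293) ≡ 273^146 (mod 293).
273^2 ≡ 107 (mod 293)
273^4 ≡ 22 (mod 293)
273^8 ≡ 191 (mod 293)
273^16 ≡ 149 (mod 293)
273^32 ≡ 226 (mod 293)
273^64 ≡ 94 (mod 293)
273^128 ≡ 46 (mod 293)
273^146 = 273^(128+16+2) ≡ 292 (mod 293).
Result is 292 ≡ −1, so (-20/293) = −1.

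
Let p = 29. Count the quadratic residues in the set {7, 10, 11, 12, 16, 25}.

3

(7/29) = +1 → QR.
(10/29) = -1 → non-residue.
(11/29) = -1 → non-residue.
(12/29) = -1 → non-residue.
(16/29) = +1 → QR.
(25/29) = +1 → QR.
Total quadratic residues among the 6: 3.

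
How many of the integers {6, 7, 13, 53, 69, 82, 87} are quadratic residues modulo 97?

(6/97) = +1 → QR.
(7/97) = -1 → non-residue.
(13/97) = -1 → non-residue.
(53/97) = +1 → QR.
(69/97) = -1 → non-residue.
(82/97) = -1 → non-residue.
(87/97) = -1 → non-residue.
Total quadratic residues among the 7: 2.

2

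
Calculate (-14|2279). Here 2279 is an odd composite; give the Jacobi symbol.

1

First reduce: -14 ≡ 2265 (mod 2279).
Reciprocity: 2265 ≡ 1 and 2279 ≡ 3 (mod 4), so (2265/2279) = +(2279/2265).
Reduce top mod 2265: now compute (14/2265).
Pull out 2: since 2265 ≡ 1 (mod 8), (2/2265) = +1.
Reciprocity: 7 ≡ 3 and 2265 ≡ 1 (mod 4), so (7/2265) = +(2265/7).
Reduce top mod 7: now compute (4/7).
Pull out 2^2: since 7 ≡ 7 (mod 8), (2/7) = +1, so (2/7)^2 = +1.
Reached (1/7) = 1. Collecting the sign flips along the way, the symbol is +1.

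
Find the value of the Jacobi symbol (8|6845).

Pull out 2^3: since 6845 ≡ 5 (mod 8), (2/6845) = -1, so (2/6845)^3 = -1.
Reached (1/6845) = 1. Collecting the sign flips along the way, the symbol is -1.

-1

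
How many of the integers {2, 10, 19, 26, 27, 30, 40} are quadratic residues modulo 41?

(2/41) = +1 → QR.
(10/41) = +1 → QR.
(19/41) = -1 → non-residue.
(26/41) = -1 → non-residue.
(27/41) = -1 → non-residue.
(30/41) = -1 → non-residue.
(40/41) = +1 → QR.
Total quadratic residues among the 7: 3.

3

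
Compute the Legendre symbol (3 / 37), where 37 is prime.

1

Reciprocity: 3 ≡ 3 and 37 ≡ 1 (mod 4), so (3/37) = +(37/3).
Reduce top mod 3: now compute (1/3).
Reached (1/3) = 1. Collecting the sign flips along the way, the symbol is +1.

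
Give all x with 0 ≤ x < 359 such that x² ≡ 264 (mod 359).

56, 303

Since 359 ≡ 3 (mod 4), a square root of 264 is 264^((359+1)/4) = 264^90 mod 359.
Repeated squaring: 264^2≡50, 264^4≡346, 264^8≡169, 264^16≡200, 264^32≡151, 264^64≡184 (mod 359).
264^90 = 264^(64+16+8+2) ≡ 303 (mod 359).
Check: 303² = 91809 ≡ 264 (mod 359). The two roots are 56 and 303.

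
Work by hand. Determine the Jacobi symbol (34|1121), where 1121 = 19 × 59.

Pull out 2: since 1121 ≡ 1 (mod 8), (2/1121) = +1.
Reciprocity: 17 ≡ 1 and 1121 ≡ 1 (mod 4), so (17/1121) = +(1121/17).
Reduce top mod 17: now compute (16/17).
Pull out 2^4: since 17 ≡ 1 (mod 8), (2/17) = +1, so (2/17)^4 = +1.
Reached (1/17) = 1. Collecting the sign flips along the way, the symbol is +1.

1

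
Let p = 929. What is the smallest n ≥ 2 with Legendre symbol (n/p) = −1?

(2/929) = +1, so 2 is a residue.
(3/929) = −1, so 3 is the smallest positive non-residue mod 929.

3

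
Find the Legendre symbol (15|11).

First reduce: 15 ≡ 4 (mod 11).
Pull out 2^2: since 11 ≡ 3 (mod 8), (2/11) = -1, so (2/11)^2 = +1.
Reached (1/11) = 1. Collecting the sign flips along the way, the symbol is +1.

1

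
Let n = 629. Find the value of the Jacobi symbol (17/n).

0

Reciprocity: 17 ≡ 1 and 629 ≡ 1 (mod 4), so (17/629) = +(629/17).
Reduce top mod 17: now compute (0/17).
Top reduces to 0: gcd > 1, so the symbol is 0.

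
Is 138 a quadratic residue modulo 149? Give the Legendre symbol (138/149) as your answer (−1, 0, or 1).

-1

Euler's criterion: (138/149) ≡ 138^74 (mod 149).
138^2 ≡ 121 (mod 149)
138^4 ≡ 39 (mod 149)
138^8 ≡ 31 (mod 149)
138^16 ≡ 67 (mod 149)
138^32 ≡ 19 (mod 149)
138^64 ≡ 63 (mod 149)
138^74 = 138^(64+8+2) ≡ 148 (mod 149).
Result is 148 ≡ −1, so (138/149) = −1.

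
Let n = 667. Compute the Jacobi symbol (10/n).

1

Pull out 2: since 667 ≡ 3 (mod 8), (2/667) = -1.
Reciprocity: 5 ≡ 1 and 667 ≡ 3 (mod 4), so (5/667) = +(667/5).
Reduce top mod 5: now compute (2/5).
Pull out 2: since 5 ≡ 5 (mod 8), (2/5) = -1.
Reached (1/5) = 1. Collecting the sign flips along the way, the symbol is +1.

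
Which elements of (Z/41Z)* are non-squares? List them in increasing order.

Square k = 1,…,20 (k and 41−k give the same square):
1²=1, 2²=4, 3²=9, 4²=16, 5²=25, 6²=36, 7²≡8, 8²≡23, 9²≡40, 10²≡18, 11²≡39, 12²≡21, 13²≡5, 14²≡32, 15²≡20, 16²≡10, 17²≡2, 18²≡37, 19²≡33, 20²≡31 (mod 41).
The residues are {1, 2, 4, 5, 8, 9, 10, 16, 18, 20, 21, 23, 25, 31, 32, 33, 36, 37, 39, 40}; the non-residues are the remaining 20 nonzero classes.

3, 6, 7, 11, 12, 13, 14, 15, 17, 19, 22, 24, 26, 27, 28, 29, 30, 34, 35, 38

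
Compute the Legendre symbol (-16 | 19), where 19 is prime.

-1

Euler's criterion: (-16/19) ≡ 3^9 (mod 19).
3^2 ≡ 9 (mod 19)
3^4 ≡ 5 (mod 19)
3^8 ≡ 6 (mod 19)
3^9 = 3^(8+1) ≡ 18 (mod 19).
Result is 18 ≡ −1, so (-16/19) = −1.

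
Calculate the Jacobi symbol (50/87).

Pull out 2: since 87 ≡ 7 (mod 8), (2/87) = +1.
Reciprocity: 25 ≡ 1 and 87 ≡ 3 (mod 4), so (25/87) = +(87/25).
Reduce top mod 25: now compute (12/25).
Pull out 2^2: since 25 ≡ 1 (mod 8), (2/25) = +1, so (2/25)^2 = +1.
Reciprocity: 3 ≡ 3 and 25 ≡ 1 (mod 4), so (3/25) = +(25/3).
Reduce top mod 3: now compute (1/3).
Reached (1/3) = 1. Collecting the sign flips along the way, the symbol is +1.

1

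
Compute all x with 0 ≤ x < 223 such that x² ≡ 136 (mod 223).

Since 223 ≡ 3 (mod 4), a square root of 136 is 136^((223+1)/4) = 136^56 mod 223.
Repeated squaring: 136^2≡210, 136^4≡169, 136^8≡17, 136^16≡66, 136^32≡119 (mod 223).
136^56 = 136^(32+16+8) ≡ 164 (mod 223).
Check: 164² = 26896 ≡ 136 (mod 223). The two roots are 59 and 164.

59, 164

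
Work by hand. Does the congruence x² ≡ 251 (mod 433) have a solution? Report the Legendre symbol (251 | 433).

Reciprocity: 251 ≡ 3 and 433 ≡ 1 (mod 4), so (251/433) = +(433/251).
Reduce top mod 251: now compute (182/251).
Pull out 2: since 251 ≡ 3 (mod 8), (2/251) = -1.
Reciprocity: 91 ≡ 3 and 251 ≡ 3 (mod 4), so (91/251) = −(251/91).
Reduce top mod 91: now compute (69/91).
Reciprocity: 69 ≡ 1 and 91 ≡ 3 (mod 4), so (69/91) = +(91/69).
Reduce top mod 69: now compute (22/69).
Pull out 2: since 69 ≡ 5 (mod 8), (2/69) = -1.
Reciprocity: 11 ≡ 3 and 69 ≡ 1 (mod 4), so (11/69) = +(69/11).
Reduce top mod 11: now compute (3/11).
Reciprocity: 3 ≡ 3 and 11 ≡ 3 (mod 4), so (3/11) = −(11/3).
Reduce top mod 3: now compute (2/3).
Pull out 2: since 3 ≡ 3 (mod 8), (2/3) = -1.
Reached (1/3) = 1. Collecting the sign flips along the way, the symbol is -1.

-1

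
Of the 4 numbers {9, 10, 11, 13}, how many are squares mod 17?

(9/17) = +1 → QR.
(10/17) = -1 → non-residue.
(11/17) = -1 → non-residue.
(13/17) = +1 → QR.
Total quadratic residues among the 4: 2.

2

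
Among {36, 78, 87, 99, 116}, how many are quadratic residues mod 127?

(36/127) = +1 → QR.
(78/127) = -1 → non-residue.
(87/127) = +1 → QR.
(99/127) = +1 → QR.
(116/127) = -1 → non-residue.
Total quadratic residues among the 5: 3.

3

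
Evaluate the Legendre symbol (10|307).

Pull out 2: since 307 ≡ 3 (mod 8), (2/307) = -1.
Reciprocity: 5 ≡ 1 and 307 ≡ 3 (mod 4), so (5/307) = +(307/5).
Reduce top mod 5: now compute (2/5).
Pull out 2: since 5 ≡ 5 (mod 8), (2/5) = -1.
Reached (1/5) = 1. Collecting the sign flips along the way, the symbol is +1.

1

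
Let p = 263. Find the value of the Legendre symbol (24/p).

1

Pull out 2^3: since 263 ≡ 7 (mod 8), (2/263) = +1, so (2/263)^3 = +1.
Reciprocity: 3 ≡ 3 and 263 ≡ 3 (mod 4), so (3/263) = −(263/3).
Reduce top mod 3: now compute (2/3).
Pull out 2: since 3 ≡ 3 (mod 8), (2/3) = -1.
Reached (1/3) = 1. Collecting the sign flips along the way, the symbol is +1.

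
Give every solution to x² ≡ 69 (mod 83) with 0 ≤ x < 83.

22, 61

Since 83 ≡ 3 (mod 4), a square root of 69 is 69^((83+1)/4) = 69^21 mod 83.
Repeated squaring: 69^2≡30, 69^4≡70, 69^8≡3, 69^16≡9 (mod 83).
69^21 = 69^(16+4+1) ≡ 61 (mod 83).
Check: 61² = 3721 ≡ 69 (mod 83). The two roots are 22 and 61.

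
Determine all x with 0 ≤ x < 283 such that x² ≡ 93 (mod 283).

35, 248

Since 283 ≡ 3 (mod 4), a square root of 93 is 93^((283+1)/4) = 93^71 mod 283.
Repeated squaring: 93^2≡159, 93^4≡94, 93^8≡63, 93^16≡7, 93^32≡49, 93^64≡137 (mod 283).
93^71 = 93^(64+4+2+1) ≡ 248 (mod 283).
Check: 248² = 61504 ≡ 93 (mod 283). The two roots are 35 and 248.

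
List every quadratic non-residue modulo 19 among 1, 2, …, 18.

2, 3, 8, 10, 12, 13, 14, 15, 18

Square k = 1,…,9 (k and 19−k give the same square):
1²=1, 2²=4, 3²=9, 4²=16, 5²≡6, 6²≡17, 7²≡11, 8²≡7, 9²≡5 (mod 19).
The residues are {1, 4, 5, 6, 7, 9, 11, 16, 17}; the non-residues are the remaining 9 nonzero classes.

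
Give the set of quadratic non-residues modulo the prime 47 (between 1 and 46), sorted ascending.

5,10,11,13,15,19,20,22,23,26,29,30,31,33,35,38,39,40,41,43,44,45,46

Square k = 1,…,23 (k and 47−k give the same square):
1²=1, 2²=4, 3²=9, 4²=16, 5²=25, 6²=36, 7²≡2, 8²≡17, 9²≡34, 10²≡6, 11²≡27, 12²≡3, 13²≡28, 14²≡8, 15²≡37, 16²≡21, 17²≡7, 18²≡42, 19²≡32, 20²≡24, 21²≡18, 22²≡14, 23²≡12 (mod 47).
The residues are {1, 2, 3, 4, 6, 7, 8, 9, 12, 14, 16, 17, 18, 21, 24, 25, 27, 28, 32, 34, 36, 37, 42}; the non-residues are the remaining 23 nonzero classes.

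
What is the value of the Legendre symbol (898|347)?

-1

First reduce: 898 ≡ 204 (mod 347).
Pull out 2^2: since 347 ≡ 3 (mod 8), (2/347) = -1, so (2/347)^2 = +1.
Reciprocity: 51 ≡ 3 and 347 ≡ 3 (mod 4), so (51/347) = −(347/51).
Reduce top mod 51: now compute (41/51).
Reciprocity: 41 ≡ 1 and 51 ≡ 3 (mod 4), so (41/51) = +(51/41).
Reduce top mod 41: now compute (10/41).
Pull out 2: since 41 ≡ 1 (mod 8), (2/41) = +1.
Reciprocity: 5 ≡ 1 and 41 ≡ 1 (mod 4), so (5/41) = +(41/5).
Reduce top mod 5: now compute (1/5).
Reached (1/5) = 1. Collecting the sign flips along the way, the symbol is -1.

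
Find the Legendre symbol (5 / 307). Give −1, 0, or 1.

Reciprocity: 5 ≡ 1 and 307 ≡ 3 (mod 4), so (5/307) = +(307/5).
Reduce top mod 5: now compute (2/5).
Pull out 2: since 5 ≡ 5 (mod 8), (2/5) = -1.
Reached (1/5) = 1. Collecting the sign flips along the way, the symbol is -1.

-1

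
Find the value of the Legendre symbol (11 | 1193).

1

Euler's criterion: (11/1193) ≡ 11^596 (mod 1193).
11^2 ≡ 121 (mod 1193)
11^4 ≡ 325 (mod 1193)
11^8 ≡ 641 (mod 1193)
11^16 ≡ 489 (mod 1193)
11^32 ≡ 521 (mod 1193)
11^64 ≡ 630 (mod 1193)
11^128 ≡ 824 (mod 1193)
11^256 ≡ 159 (mod 1193)
11^512 ≡ 228 (mod 1193)
11^596 = 11^(512+64+16+4) ≡ 1 (mod 1193).
Result is 1, so (11/1193) = 1.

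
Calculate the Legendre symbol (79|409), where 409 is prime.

Euler's criterion: (79/409) ≡ 79^204 (mod 409).
79^2 ≡ 106 (mod 409)
79^4 ≡ 193 (mod 409)
79^8 ≡ 30 (mod 409)
79^16 ≡ 82 (mod 409)
79^32 ≡ 180 (mod 409)
79^64 ≡ 89 (mod 409)
79^128 ≡ 150 (mod 409)
79^204 = 79^(128+64+8+4) ≡ 408 (mod 409).
Result is 408 ≡ −1, so (79/409) = −1.

-1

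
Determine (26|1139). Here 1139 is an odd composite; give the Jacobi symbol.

Pull out 2: since 1139 ≡ 3 (mod 8), (2/1139) = -1.
Reciprocity: 13 ≡ 1 and 1139 ≡ 3 (mod 4), so (13/1139) = +(1139/13).
Reduce top mod 13: now compute (8/13).
Pull out 2^3: since 13 ≡ 5 (mod 8), (2/13) = -1, so (2/13)^3 = -1.
Reached (1/13) = 1. Collecting the sign flips along the way, the symbol is +1.

1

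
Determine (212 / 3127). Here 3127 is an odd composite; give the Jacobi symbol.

0

Pull out 2^2: since 3127 ≡ 7 (mod 8), (2/3127) = +1, so (2/3127)^2 = +1.
Reciprocity: 53 ≡ 1 and 3127 ≡ 3 (mod 4), so (53/3127) = +(3127/53).
Reduce top mod 53: now compute (0/53).
Top reduces to 0: gcd > 1, so the symbol is 0.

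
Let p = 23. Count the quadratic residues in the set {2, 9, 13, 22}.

(2/23) = +1 → QR.
(9/23) = +1 → QR.
(13/23) = +1 → QR.
(22/23) = -1 → non-residue.
Total quadratic residues among the 4: 3.

3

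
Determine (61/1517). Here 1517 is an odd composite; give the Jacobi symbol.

-1

Reciprocity: 61 ≡ 1 and 1517 ≡ 1 (mod 4), so (61/1517) = +(1517/61).
Reduce top mod 61: now compute (53/61).
Reciprocity: 53 ≡ 1 and 61 ≡ 1 (mod 4), so (53/61) = +(61/53).
Reduce top mod 53: now compute (8/53).
Pull out 2^3: since 53 ≡ 5 (mod 8), (2/53) = -1, so (2/53)^3 = -1.
Reached (1/53) = 1. Collecting the sign flips along the way, the symbol is -1.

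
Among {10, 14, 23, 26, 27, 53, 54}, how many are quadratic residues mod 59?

(10/59) = -1 → non-residue.
(14/59) = -1 → non-residue.
(23/59) = -1 → non-residue.
(26/59) = +1 → QR.
(27/59) = +1 → QR.
(53/59) = +1 → QR.
(54/59) = -1 → non-residue.
Total quadratic residues among the 7: 3.

3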